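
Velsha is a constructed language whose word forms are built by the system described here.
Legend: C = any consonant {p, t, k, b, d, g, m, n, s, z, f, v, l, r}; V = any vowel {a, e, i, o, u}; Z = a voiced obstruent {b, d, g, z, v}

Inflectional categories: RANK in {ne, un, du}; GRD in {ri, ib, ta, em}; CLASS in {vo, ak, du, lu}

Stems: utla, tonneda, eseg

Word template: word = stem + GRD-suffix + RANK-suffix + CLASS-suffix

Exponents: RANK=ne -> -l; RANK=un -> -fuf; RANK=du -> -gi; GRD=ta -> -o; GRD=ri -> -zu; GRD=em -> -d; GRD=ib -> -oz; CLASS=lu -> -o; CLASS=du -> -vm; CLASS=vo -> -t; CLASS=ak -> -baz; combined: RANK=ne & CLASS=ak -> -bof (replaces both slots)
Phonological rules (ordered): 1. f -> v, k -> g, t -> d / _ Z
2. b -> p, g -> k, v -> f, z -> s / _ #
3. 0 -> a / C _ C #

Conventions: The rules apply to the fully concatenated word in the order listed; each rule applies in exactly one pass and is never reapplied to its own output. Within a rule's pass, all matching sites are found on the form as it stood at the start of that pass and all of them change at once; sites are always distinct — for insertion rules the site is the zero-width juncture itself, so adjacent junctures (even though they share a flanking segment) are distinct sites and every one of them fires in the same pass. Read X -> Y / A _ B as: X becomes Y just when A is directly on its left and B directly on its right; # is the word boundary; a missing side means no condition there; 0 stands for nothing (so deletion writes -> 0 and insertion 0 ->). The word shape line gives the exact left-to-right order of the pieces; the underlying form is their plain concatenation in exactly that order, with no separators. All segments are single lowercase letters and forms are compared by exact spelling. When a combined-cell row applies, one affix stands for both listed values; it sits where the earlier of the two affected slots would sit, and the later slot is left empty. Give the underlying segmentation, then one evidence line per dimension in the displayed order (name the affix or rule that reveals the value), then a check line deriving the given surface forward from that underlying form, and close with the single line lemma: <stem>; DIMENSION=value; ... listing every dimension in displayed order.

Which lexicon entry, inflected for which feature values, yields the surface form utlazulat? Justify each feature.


underlying: utla-zu-l-t
RANK=ne - signalled by the affix -l
GRD=ri - signalled by the affix -zu
CLASS=vo - signalled by the affix -t
check: utlazult -> utlazult -> utlazult -> utlazulat
lemma: utla; RANK=ne; GRD=ri; CLASS=vo


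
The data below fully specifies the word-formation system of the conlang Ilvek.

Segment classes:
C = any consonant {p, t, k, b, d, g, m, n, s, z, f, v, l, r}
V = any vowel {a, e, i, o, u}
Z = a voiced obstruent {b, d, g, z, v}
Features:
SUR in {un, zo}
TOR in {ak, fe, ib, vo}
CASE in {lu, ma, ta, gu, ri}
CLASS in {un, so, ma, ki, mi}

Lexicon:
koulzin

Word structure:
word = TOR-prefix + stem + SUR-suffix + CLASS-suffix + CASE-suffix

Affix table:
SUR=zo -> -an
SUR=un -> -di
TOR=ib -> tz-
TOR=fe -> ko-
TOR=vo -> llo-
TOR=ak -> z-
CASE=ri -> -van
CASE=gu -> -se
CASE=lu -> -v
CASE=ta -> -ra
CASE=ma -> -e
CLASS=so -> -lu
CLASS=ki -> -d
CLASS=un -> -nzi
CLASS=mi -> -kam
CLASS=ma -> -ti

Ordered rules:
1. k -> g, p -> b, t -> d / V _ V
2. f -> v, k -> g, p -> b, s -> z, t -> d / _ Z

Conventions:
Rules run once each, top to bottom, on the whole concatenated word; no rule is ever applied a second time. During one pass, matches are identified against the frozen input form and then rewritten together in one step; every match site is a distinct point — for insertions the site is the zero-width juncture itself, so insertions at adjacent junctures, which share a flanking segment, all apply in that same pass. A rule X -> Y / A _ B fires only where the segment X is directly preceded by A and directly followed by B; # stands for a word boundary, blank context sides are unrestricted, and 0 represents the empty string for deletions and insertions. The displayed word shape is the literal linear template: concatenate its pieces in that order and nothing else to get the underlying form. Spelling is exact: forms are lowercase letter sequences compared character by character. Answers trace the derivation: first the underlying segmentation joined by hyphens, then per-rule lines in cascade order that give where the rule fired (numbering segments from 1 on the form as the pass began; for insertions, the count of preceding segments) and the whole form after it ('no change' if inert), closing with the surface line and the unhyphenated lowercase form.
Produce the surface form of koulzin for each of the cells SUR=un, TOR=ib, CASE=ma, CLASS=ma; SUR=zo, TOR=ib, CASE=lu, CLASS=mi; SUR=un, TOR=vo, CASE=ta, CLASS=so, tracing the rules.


cell SUR=un, TOR=ib, CASE=ma, CLASS=ma:
underlying: tz-koulzin-di-ti-e
1. k -> g, p -> b, t -> d / V _ V: fires at position(s) 12: tzkoulzindidie
2. f -> v, k -> g, p -> b, s -> z, t -> d / _ Z: fires at position(s) 1: dzkoulzindidie
surface: dzkoulzindidie

cell SUR=zo, TOR=ib, CASE=lu, CLASS=mi:
underlying: tz-koulzin-an-kam-v
1. k -> g, p -> b, t -> d / V _ V: no change
2. f -> v, k -> g, p -> b, s -> z, t -> d / _ Z: fires at position(s) 1: dzkoulzinankamv
surface: dzkoulzinankamv

cell SUR=un, TOR=vo, CASE=ta, CLASS=so:
underlying: llo-koulzin-di-lu-ra
1. k -> g, p -> b, t -> d / V _ V: fires at position(s) 4: llogoulzindilura
2. f -> v, k -> g, p -> b, s -> z, t -> d / _ Z: no change
surface: llogoulzindilura


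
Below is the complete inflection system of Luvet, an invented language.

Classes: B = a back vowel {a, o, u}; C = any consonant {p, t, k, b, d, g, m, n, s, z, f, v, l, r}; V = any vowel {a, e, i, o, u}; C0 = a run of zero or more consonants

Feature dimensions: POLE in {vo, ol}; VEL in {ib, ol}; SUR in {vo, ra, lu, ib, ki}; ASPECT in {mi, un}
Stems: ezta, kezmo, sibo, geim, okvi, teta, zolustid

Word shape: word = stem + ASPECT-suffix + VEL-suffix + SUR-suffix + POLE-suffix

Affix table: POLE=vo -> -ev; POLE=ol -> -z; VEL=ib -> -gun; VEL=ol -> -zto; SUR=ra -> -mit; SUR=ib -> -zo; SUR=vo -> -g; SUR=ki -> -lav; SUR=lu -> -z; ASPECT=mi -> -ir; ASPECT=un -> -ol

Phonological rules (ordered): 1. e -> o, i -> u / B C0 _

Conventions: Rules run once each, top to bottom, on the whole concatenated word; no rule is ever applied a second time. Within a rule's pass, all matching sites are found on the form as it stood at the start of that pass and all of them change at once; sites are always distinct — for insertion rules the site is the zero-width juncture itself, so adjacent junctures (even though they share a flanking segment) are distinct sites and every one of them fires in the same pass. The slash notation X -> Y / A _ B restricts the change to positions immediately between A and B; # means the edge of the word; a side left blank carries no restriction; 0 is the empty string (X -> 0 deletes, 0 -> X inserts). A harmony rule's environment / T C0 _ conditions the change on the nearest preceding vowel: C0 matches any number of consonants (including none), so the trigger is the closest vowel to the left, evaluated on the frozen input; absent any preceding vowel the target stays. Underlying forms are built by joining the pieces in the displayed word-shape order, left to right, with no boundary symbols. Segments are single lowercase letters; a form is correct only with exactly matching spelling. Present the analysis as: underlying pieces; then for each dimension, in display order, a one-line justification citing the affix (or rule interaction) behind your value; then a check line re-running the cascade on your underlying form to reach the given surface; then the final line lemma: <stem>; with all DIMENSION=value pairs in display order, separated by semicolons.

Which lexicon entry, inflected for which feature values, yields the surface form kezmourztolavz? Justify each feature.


underlying: kezmo-ir-zto-lav-z
POLE=ol - signalled by the affix -z
VEL=ol - signalled by the affix -zto
SUR=ki - signalled by the affix -lav
ASPECT=mi - signalled by the affix -ir
check: kezmoirztolavz -> kezmourztolavz
lemma: kezmo; POLE=ol; VEL=ol; SUR=ki; ASPECT=mi


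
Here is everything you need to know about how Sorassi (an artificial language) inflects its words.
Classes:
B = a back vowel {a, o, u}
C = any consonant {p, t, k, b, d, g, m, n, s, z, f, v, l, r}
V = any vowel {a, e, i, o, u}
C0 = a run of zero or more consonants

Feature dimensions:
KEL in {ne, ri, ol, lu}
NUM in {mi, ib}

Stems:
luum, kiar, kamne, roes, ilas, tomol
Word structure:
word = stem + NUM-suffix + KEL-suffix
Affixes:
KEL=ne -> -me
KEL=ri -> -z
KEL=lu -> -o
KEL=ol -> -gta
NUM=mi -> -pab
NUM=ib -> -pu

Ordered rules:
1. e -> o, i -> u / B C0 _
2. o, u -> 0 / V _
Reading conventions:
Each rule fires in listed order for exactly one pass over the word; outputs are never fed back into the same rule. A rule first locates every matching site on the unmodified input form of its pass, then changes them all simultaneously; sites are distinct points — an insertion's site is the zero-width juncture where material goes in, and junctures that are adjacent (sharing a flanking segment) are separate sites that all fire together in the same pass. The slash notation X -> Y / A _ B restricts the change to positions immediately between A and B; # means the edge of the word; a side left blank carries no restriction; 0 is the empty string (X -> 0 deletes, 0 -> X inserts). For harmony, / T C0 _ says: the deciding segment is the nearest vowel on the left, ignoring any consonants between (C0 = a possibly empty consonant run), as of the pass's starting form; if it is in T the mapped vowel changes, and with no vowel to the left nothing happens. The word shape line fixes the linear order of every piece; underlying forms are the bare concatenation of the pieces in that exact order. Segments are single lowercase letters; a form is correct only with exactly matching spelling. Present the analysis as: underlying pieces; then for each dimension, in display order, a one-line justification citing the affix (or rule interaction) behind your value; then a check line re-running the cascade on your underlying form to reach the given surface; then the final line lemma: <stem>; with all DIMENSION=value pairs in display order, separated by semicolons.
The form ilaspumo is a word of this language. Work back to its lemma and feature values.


underlying: ilas-pu-me
KEL=ne - signalled by the affix -me
NUM=ib - signalled by the affix -pu
check: ilaspume -> ilaspumo -> ilaspumo
lemma: ilas; KEL=ne; NUM=ib


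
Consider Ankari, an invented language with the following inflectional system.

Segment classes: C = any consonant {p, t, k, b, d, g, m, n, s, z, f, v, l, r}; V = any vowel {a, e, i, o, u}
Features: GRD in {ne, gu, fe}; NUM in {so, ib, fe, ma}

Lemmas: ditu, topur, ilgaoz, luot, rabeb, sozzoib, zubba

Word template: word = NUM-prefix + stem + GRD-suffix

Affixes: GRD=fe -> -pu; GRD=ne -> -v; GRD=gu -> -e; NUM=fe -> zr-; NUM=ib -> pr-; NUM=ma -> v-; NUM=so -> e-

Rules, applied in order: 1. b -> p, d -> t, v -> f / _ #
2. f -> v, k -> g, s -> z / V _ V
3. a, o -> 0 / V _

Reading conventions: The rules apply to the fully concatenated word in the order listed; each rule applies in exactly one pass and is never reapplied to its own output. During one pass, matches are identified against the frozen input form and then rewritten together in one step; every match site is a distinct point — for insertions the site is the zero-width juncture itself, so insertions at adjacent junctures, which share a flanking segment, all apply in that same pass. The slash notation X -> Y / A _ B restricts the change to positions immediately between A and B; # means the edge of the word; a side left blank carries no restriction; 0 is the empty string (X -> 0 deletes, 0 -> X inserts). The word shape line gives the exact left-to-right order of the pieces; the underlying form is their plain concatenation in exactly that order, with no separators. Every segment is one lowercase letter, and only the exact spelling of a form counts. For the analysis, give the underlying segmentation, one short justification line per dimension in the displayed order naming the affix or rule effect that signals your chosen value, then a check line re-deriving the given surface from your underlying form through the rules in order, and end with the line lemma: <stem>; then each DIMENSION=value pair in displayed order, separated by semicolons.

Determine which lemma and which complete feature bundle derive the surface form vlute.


underlying: v-luot-e
GRD=gu - signalled by the affix -e
NUM=ma - signalled by the affix v-
check: vluote -> vluote -> vluote -> vlute
lemma: luot; GRD=gu; NUM=ma


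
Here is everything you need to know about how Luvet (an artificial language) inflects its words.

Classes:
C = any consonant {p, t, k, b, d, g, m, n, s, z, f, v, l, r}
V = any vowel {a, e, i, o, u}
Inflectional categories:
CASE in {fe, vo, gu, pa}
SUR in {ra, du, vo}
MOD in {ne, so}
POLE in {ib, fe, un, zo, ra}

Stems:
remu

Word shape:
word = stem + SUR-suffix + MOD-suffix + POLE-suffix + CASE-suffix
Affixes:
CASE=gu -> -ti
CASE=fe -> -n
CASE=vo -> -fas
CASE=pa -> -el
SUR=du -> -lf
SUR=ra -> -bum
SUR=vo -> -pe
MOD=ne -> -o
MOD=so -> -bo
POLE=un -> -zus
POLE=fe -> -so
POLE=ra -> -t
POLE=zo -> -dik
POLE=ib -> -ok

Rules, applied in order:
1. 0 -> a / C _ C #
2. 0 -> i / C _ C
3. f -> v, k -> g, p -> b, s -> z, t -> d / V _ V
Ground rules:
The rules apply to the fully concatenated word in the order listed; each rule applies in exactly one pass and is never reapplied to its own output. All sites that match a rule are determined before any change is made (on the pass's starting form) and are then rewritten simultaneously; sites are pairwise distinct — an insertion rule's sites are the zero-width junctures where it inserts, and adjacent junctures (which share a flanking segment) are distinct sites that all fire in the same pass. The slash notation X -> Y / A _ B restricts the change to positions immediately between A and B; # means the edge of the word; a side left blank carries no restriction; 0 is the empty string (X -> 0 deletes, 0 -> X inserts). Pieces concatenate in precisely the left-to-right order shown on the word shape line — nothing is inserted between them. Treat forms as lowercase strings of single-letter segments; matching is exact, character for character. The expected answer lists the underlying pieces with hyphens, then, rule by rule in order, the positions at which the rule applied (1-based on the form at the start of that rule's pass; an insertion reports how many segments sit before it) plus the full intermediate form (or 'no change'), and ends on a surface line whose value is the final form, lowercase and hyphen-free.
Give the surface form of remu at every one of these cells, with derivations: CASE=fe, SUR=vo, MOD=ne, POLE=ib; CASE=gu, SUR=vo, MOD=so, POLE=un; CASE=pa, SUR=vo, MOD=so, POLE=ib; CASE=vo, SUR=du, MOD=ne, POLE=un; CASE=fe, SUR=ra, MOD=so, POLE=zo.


cell CASE=fe, SUR=vo, MOD=ne, POLE=ib:
underlying: remu-pe-o-ok-n
1. 0 -> a / C _ C #: inserts after position(s) 9: remupeookan
2. 0 -> i / C _ C: no change
3. f -> v, k -> g, p -> b, s -> z, t -> d / V _ V: fires at position(s) 5, 9: remubeoogan
surface: remubeoogan

cell CASE=gu, SUR=vo, MOD=so, POLE=un:
underlying: remu-pe-bo-zus-ti
1. 0 -> a / C _ C #: no change
2. 0 -> i / C _ C: inserts after position(s) 11: remupebozusiti
3. f -> v, k -> g, p -> b, s -> z, t -> d / V _ V: fires at position(s) 5, 11, 13: remubebozuzidi
surface: remubebozuzidi

cell CASE=pa, SUR=vo, MOD=so, POLE=ib:
underlying: remu-pe-bo-ok-el
1. 0 -> a / C _ C #: no change
2. 0 -> i / C _ C: no change
3. f -> v, k -> g, p -> b, s -> z, t -> d / V _ V: fires at position(s) 5, 10: remubeboogel
surface: remubeboogel

cell CASE=vo, SUR=du, MOD=ne, POLE=un:
underlying: remu-lf-o-zus-fas
1. 0 -> a / C _ C #: no change
2. 0 -> i / C _ C: inserts after position(s) 5, 10: remulifozusifas
3. f -> v, k -> g, p -> b, s -> z, t -> d / V _ V: fires at position(s) 7, 11, 13: remulivozuzivas
surface: remulivozuzivas

cell CASE=fe, SUR=ra, MOD=so, POLE=zo:
underlying: remu-bum-bo-dik-n
1. 0 -> a / C _ C #: inserts after position(s) 12: remubumbodikan
2. 0 -> i / C _ C: inserts after position(s) 7: remubumibodikan
3. f -> v, k -> g, p -> b, s -> z, t -> d / V _ V: fires at position(s) 13: remubumibodigan
surface: remubumibodigan


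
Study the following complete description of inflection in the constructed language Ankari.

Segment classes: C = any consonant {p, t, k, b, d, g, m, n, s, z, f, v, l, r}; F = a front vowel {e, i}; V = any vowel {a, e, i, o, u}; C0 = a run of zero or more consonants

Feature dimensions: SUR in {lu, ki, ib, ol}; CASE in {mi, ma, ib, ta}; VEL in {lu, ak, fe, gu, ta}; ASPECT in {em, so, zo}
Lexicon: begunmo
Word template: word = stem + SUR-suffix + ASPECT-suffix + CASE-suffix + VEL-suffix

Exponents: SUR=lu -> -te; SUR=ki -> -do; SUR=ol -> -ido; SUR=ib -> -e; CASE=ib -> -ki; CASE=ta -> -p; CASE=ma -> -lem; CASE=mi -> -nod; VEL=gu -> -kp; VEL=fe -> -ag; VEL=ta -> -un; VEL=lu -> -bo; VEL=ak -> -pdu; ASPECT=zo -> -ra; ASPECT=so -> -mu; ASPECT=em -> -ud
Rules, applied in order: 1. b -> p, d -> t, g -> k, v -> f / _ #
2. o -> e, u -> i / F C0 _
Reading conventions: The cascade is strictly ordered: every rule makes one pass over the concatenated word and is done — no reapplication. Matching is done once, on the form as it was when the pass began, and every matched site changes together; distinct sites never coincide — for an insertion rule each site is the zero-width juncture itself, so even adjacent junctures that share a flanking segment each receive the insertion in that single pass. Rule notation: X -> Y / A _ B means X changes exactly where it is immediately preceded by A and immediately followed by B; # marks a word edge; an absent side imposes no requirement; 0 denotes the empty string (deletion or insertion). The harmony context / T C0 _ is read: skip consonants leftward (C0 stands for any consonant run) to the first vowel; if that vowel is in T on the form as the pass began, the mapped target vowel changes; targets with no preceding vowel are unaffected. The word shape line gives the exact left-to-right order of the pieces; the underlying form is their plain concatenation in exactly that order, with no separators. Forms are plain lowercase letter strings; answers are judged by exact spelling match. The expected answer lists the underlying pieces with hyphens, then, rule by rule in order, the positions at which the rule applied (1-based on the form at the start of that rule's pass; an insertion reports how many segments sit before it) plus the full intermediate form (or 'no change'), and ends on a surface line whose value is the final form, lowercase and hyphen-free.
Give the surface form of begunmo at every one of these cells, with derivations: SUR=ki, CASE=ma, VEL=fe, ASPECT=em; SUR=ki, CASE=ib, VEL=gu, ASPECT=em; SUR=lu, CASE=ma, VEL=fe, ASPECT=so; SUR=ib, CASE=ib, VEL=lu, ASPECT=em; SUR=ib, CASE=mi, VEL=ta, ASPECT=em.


cell SUR=ki, CASE=ma, VEL=fe, ASPECT=em:
underlying: begunmo-do-ud-lem-ag
1. b -> p, d -> t, g -> k, v -> f / _ #: fires at position(s) 16: begunmodoudlemak
2. o -> e, u -> i / F C0 _: fires at position(s) 4: beginmodoudlemak
surface: beginmodoudlemak

cell SUR=ki, CASE=ib, VEL=gu, ASPECT=em:
underlying: begunmo-do-ud-ki-kp
1. b -> p, d -> t, g -> k, v -> f / _ #: no change
2. o -> e, u -> i / F C0 _: fires at position(s) 4: beginmodoudkikp
surface: beginmodoudkikp

cell SUR=lu, CASE=ma, VEL=fe, ASPECT=so:
underlying: begunmo-te-mu-lem-ag
1. b -> p, d -> t, g -> k, v -> f / _ #: fires at position(s) 16: begunmotemulemak
2. o -> e, u -> i / F C0 _: fires at position(s) 4, 11: beginmotemilemak
surface: beginmotemilemak

cell SUR=ib, CASE=ib, VEL=lu, ASPECT=em:
underlying: begunmo-e-ud-ki-bo
1. b -> p, d -> t, g -> k, v -> f / _ #: no change
2. o -> e, u -> i / F C0 _: fires at position(s) 4, 9, 14: beginmoeidkibe
surface: beginmoeidkibe

cell SUR=ib, CASE=mi, VEL=ta, ASPECT=em:
underlying: begunmo-e-ud-nod-un
1. b -> p, d -> t, g -> k, v -> f / _ #: no change
2. o -> e, u -> i / F C0 _: fires at position(s) 4, 9: beginmoeidnodun
surface: beginmoeidnodun


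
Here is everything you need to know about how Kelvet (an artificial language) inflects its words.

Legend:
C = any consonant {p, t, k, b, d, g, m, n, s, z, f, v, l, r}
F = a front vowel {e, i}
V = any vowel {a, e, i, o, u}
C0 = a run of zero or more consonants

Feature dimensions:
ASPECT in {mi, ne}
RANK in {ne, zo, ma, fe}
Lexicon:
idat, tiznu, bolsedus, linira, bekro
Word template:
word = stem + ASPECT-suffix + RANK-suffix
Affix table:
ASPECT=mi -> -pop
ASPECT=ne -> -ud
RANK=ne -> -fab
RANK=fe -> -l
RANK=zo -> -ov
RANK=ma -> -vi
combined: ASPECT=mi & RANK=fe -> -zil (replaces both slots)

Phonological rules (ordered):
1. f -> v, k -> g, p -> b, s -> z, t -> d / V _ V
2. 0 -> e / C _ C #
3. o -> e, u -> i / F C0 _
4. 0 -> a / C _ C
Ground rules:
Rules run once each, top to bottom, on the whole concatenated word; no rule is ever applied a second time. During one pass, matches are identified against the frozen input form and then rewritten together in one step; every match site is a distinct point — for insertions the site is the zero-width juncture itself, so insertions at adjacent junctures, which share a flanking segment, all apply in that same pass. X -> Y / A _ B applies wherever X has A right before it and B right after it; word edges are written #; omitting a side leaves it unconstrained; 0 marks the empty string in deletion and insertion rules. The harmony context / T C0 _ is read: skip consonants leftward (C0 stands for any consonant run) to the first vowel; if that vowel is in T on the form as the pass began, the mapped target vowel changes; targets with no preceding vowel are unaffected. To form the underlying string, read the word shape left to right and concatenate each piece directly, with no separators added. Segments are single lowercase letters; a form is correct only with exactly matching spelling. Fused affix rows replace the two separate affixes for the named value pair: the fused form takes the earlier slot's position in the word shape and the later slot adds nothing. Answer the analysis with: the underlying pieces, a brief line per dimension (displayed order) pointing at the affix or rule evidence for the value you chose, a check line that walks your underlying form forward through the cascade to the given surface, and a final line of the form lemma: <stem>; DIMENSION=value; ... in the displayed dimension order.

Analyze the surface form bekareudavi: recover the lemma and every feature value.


underlying: bekro-ud-vi
ASPECT=ne - signalled by the affix -ud
RANK=ma - signalled by the affix -vi
check: bekroudvi -> bekroudvi -> bekroudvi -> bekreudvi -> bekareudavi
lemma: bekro; ASPECT=ne; RANK=ma


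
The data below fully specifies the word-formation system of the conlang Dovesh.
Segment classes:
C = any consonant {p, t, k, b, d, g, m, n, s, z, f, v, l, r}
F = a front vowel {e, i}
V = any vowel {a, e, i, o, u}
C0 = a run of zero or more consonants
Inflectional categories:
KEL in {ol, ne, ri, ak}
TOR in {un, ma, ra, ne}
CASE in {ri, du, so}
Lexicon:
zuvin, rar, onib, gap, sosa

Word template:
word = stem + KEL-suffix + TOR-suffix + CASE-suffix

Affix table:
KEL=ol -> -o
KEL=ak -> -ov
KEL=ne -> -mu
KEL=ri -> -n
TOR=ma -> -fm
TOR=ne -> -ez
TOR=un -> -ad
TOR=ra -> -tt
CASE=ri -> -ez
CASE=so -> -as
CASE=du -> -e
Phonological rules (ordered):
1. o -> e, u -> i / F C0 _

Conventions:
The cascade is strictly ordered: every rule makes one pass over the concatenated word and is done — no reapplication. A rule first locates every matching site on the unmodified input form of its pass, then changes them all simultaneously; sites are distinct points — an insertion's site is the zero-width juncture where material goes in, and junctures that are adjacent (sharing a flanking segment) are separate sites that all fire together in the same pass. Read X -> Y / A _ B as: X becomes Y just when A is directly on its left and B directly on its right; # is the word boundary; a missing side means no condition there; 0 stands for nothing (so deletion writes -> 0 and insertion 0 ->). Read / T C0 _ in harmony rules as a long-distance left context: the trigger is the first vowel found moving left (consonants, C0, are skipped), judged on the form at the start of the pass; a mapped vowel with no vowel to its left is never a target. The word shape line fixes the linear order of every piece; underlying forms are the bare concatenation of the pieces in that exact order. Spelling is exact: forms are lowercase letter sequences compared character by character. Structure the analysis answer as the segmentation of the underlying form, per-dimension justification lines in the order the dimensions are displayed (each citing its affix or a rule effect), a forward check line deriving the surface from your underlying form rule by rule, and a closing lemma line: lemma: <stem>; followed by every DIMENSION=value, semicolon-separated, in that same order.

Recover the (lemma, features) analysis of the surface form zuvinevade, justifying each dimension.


underlying: zuvin-ov-ad-e
KEL=ak - signalled by the affix -ov
TOR=un - signalled by the affix -ad
CASE=du - signalled by the affix -e
check: zuvinovade -> zuvinevade
lemma: zuvin; KEL=ak; TOR=un; CASE=du


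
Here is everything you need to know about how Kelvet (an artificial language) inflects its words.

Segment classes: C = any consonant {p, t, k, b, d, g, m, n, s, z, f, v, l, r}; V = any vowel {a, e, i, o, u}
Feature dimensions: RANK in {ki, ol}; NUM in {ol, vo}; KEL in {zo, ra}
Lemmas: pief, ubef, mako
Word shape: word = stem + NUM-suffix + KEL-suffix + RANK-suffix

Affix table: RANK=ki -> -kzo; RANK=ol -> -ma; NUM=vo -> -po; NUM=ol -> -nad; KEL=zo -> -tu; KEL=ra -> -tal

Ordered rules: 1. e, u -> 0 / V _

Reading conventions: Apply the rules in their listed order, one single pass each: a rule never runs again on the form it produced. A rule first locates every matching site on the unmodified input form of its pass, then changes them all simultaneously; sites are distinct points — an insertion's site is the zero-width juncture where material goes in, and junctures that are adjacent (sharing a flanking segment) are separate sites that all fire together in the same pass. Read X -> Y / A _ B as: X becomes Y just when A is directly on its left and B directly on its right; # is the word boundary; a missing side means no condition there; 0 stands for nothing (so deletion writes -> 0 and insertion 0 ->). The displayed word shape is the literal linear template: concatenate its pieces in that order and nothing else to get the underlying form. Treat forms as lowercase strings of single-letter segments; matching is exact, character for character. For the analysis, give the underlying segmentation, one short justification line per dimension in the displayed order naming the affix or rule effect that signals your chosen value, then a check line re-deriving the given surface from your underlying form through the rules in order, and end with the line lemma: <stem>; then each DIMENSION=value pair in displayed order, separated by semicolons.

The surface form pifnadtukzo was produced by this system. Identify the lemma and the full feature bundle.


underlying: pief-nad-tu-kzo
RANK=ki - signalled by the affix -kzo
NUM=ol - signalled by the affix -nad
KEL=zo - signalled by the affix -tu
check: piefnadtukzo -> pifnadtukzo
lemma: pief; RANK=ki; NUM=ol; KEL=zo


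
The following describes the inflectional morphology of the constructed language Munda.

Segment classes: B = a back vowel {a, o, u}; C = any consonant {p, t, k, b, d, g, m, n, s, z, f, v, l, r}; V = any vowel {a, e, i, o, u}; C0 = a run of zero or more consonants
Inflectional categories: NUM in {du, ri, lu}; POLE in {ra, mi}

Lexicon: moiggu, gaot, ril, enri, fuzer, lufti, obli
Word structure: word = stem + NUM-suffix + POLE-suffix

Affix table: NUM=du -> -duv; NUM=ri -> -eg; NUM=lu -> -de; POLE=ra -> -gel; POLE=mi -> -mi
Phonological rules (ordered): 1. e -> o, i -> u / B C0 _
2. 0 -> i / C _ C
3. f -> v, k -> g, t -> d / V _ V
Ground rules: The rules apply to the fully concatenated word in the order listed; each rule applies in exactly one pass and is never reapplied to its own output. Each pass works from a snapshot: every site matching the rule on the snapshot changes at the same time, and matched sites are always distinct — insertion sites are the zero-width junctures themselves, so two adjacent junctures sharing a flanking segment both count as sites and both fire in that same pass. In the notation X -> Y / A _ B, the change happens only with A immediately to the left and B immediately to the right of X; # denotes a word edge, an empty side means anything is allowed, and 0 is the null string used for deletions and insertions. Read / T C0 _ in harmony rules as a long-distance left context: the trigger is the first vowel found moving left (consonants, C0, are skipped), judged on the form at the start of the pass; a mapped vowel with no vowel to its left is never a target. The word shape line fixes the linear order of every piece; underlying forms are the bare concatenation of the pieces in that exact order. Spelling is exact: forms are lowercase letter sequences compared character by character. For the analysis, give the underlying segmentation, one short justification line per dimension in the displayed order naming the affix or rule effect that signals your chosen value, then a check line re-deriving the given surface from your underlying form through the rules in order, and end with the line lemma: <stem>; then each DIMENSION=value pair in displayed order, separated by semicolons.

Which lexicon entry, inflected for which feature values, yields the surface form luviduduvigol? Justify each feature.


underlying: lufti-duv-gel
NUM=du - signalled by the affix -duv
POLE=ra - signalled by the affix -gel
check: luftiduvgel -> luftuduvgol -> lufituduvigol -> luviduduvigol
lemma: lufti; NUM=du; POLE=ra


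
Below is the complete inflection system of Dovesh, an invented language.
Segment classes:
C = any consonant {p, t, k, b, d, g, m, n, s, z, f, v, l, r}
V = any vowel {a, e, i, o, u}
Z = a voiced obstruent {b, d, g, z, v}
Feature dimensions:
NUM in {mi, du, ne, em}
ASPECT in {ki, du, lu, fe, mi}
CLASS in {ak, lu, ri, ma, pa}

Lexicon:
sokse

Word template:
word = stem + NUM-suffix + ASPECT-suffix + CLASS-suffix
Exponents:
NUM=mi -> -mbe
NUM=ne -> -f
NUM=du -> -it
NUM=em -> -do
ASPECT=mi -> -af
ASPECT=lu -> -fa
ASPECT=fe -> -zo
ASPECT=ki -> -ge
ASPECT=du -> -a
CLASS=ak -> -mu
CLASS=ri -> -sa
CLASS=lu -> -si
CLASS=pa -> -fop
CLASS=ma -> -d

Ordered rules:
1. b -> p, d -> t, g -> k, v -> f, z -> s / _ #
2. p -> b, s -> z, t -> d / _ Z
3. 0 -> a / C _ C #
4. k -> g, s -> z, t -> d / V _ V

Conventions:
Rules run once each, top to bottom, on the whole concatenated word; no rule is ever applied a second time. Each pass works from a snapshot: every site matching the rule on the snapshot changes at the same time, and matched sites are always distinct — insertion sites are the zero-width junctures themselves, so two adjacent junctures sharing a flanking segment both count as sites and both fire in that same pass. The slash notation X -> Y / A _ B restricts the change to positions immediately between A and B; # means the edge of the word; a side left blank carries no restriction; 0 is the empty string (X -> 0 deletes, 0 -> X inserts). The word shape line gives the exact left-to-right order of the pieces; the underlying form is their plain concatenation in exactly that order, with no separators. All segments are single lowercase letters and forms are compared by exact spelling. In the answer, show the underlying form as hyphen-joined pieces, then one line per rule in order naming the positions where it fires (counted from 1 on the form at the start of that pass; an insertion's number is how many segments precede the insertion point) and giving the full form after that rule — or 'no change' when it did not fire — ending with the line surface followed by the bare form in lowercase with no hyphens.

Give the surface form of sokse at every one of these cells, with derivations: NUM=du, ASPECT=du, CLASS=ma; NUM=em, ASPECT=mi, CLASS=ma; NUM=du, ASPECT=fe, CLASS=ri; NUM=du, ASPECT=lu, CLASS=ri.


cell NUM=du, ASPECT=du, CLASS=ma:
underlying: sokse-it-a-d
1. b -> p, d -> t, g -> k, v -> f, z -> s / _ #: fires at position(s) 9: sokseitat
2. p -> b, s -> z, t -> d / _ Z: no change
3. 0 -> a / C _ C #: no change
4. k -> g, s -> z, t -> d / V _ V: fires at position(s) 7: sokseidat
surface: sokseidat

cell NUM=em, ASPECT=mi, CLASS=ma:
underlying: sokse-do-af-d
1. b -> p, d -> t, g -> k, v -> f, z -> s / _ #: fires at position(s) 10: soksedoaft
2. p -> b, s -> z, t -> d / _ Z: no change
3. 0 -> a / C _ C #: inserts after position(s) 9: soksedoafat
4. k -> g, s -> z, t -> d / V _ V: no change
surface: soksedoafat

cell NUM=du, ASPECT=fe, CLASS=ri:
underlying: sokse-it-zo-sa
1. b -> p, d -> t, g -> k, v -> f, z -> s / _ #: no change
2. p -> b, s -> z, t -> d / _ Z: fires at position(s) 7: sokseidzosa
3. 0 -> a / C _ C #: no change
4. k -> g, s -> z, t -> d / V _ V: fires at position(s) 10: sokseidzoza
surface: sokseidzoza

cell NUM=du, ASPECT=lu, CLASS=ri:
underlying: sokse-it-fa-sa
1. b -> p, d -> t, g -> k, v -> f, z -> s / _ #: no change
2. p -> b, s -> z, t -> d / _ Z: no change
3. 0 -> a / C _ C #: no change
4. k -> g, s -> z, t -> d / V _ V: fires at position(s) 10: sokseitfaza
surface: sokseitfaza


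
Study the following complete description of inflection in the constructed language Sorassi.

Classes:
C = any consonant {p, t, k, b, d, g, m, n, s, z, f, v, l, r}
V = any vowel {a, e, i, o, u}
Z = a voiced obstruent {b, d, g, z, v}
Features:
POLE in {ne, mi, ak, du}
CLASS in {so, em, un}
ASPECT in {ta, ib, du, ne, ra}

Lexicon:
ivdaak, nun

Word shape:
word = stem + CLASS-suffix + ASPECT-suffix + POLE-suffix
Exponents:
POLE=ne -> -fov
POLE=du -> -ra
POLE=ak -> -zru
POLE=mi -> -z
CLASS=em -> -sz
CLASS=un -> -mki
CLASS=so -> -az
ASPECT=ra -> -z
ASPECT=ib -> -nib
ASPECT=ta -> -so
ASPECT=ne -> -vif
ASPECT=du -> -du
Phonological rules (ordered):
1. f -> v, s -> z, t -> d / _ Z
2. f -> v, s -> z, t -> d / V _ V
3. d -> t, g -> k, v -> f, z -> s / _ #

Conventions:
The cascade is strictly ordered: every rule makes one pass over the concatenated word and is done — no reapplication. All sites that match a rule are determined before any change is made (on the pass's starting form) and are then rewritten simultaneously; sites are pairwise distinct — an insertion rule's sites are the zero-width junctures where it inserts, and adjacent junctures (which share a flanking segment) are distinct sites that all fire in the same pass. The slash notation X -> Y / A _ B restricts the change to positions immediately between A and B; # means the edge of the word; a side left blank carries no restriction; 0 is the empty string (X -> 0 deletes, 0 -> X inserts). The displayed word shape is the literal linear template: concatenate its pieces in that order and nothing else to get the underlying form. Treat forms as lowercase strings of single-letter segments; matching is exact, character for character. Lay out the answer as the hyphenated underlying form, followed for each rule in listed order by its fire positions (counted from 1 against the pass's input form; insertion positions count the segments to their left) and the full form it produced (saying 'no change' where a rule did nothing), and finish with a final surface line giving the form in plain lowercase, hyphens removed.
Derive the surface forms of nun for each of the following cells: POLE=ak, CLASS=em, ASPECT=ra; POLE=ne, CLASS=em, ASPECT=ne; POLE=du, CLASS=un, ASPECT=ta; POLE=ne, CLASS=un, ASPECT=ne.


cell POLE=ak, CLASS=em, ASPECT=ra:
underlying: nun-sz-z-zru
1. f -> v, s -> z, t -> d / _ Z: fires at position(s) 4: nunzzzzru
2. f -> v, s -> z, t -> d / V _ V: no change
3. d -> t, g -> k, v -> f, z -> s / _ #: no change
surface: nunzzzzru

cell POLE=ne, CLASS=em, ASPECT=ne:
underlying: nun-sz-vif-fov
1. f -> v, s -> z, t -> d / _ Z: fires at position(s) 4: nunzzviffov
2. f -> v, s -> z, t -> d / V _ V: no change
3. d -> t, g -> k, v -> f, z -> s / _ #: fires at position(s) 11: nunzzviffof
surface: nunzzviffof

cell POLE=du, CLASS=un, ASPECT=ta:
underlying: nun-mki-so-ra
1. f -> v, s -> z, t -> d / _ Z: no change
2. f -> v, s -> z, t -> d / V _ V: fires at position(s) 7: nunmkizora
3. d -> t, g -> k, v -> f, z -> s / _ #: no change
surface: nunmkizora

cell POLE=ne, CLASS=un, ASPECT=ne:
underlying: nun-mki-vif-fov
1. f -> v, s -> z, t -> d / _ Z: no change
2. f -> v, s -> z, t -> d / V _ V: no change
3. d -> t, g -> k, v -> f, z -> s / _ #: fires at position(s) 12: nunmkiviffof
surface: nunmkiviffof


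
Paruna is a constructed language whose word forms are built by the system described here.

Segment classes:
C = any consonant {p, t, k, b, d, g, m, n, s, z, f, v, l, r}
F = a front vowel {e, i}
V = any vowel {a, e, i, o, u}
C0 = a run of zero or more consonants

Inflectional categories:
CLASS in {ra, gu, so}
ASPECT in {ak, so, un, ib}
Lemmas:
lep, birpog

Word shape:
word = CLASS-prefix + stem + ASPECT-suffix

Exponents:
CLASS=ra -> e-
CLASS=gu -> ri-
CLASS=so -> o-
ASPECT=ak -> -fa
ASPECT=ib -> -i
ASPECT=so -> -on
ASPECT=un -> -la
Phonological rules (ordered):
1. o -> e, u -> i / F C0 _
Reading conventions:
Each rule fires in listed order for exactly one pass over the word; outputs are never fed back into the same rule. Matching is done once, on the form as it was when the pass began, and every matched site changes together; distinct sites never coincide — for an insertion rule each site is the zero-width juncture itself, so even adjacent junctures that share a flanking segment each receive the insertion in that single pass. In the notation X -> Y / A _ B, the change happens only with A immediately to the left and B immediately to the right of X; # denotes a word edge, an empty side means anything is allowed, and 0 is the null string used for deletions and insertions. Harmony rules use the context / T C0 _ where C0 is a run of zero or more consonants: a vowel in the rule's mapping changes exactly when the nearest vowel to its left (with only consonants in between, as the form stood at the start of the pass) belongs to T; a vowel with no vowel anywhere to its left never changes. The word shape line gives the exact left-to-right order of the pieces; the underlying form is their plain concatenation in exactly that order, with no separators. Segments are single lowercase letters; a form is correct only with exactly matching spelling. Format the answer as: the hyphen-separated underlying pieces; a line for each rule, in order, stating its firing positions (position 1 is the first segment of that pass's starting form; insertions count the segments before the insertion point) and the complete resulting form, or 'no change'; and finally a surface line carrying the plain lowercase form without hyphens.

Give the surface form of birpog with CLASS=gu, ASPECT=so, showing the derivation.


underlying: ri-birpog-on
1. o -> e, u -> i / F C0 _: fires at position(s) 7: ribirpegon
surface: ribirpegon


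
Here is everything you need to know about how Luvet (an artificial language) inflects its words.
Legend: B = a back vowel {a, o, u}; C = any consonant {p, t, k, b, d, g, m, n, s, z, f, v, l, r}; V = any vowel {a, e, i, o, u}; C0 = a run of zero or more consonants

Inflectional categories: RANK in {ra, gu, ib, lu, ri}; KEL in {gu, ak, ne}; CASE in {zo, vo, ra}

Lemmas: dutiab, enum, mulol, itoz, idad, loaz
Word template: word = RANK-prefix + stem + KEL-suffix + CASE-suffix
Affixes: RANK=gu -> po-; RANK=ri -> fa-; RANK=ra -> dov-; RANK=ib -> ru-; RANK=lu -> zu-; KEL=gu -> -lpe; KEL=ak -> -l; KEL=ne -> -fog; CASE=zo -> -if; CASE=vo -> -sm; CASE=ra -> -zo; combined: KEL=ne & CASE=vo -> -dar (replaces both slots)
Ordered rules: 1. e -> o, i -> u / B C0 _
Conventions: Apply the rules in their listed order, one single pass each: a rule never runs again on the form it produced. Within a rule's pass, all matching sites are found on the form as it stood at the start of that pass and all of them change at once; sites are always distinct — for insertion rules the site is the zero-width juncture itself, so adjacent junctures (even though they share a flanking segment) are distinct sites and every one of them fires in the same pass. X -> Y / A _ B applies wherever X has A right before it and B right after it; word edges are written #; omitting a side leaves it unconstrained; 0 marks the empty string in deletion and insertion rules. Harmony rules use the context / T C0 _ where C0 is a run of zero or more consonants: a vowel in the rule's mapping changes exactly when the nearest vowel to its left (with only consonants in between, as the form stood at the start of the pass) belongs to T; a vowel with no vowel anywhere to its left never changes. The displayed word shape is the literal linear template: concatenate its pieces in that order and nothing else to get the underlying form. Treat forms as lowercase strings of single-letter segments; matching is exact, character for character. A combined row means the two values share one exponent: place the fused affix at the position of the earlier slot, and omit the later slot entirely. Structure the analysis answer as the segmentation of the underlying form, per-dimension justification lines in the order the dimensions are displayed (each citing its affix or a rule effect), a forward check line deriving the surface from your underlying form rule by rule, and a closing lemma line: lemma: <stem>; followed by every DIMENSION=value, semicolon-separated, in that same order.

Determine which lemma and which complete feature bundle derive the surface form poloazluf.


underlying: po-loaz-l-if
RANK=gu - signalled by the affix po-
KEL=ak - signalled by the affix -l
CASE=zo - signalled by the affix -if
check: poloazlif -> poloazluf
lemma: loaz; RANK=gu; KEL=ak; CASE=zo
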